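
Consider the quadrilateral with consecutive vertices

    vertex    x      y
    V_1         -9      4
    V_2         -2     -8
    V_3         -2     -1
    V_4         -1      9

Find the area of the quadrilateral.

62

Apply the surveyor's formula: 2A = Σ (x_i·y_{i+1} − x_{i+1}·y_i), indices taken mod 4.
V_1→V_2: (-9)(-8) − (-2)(4) = 80
V_2→V_3: (-2)(-1) − (-2)(-8) = -14
V_3→V_4: (-2)(9) − (-1)(-1) = -19
V_4→V_1: (-1)(4) − (-9)(9) = 77
Σ = 124
Area = |Σ|/2 = 62.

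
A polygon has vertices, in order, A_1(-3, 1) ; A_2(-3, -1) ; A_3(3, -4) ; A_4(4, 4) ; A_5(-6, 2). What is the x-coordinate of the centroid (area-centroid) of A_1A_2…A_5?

Apply Gauss's area formula. First the cross-terms c_i = x_i·y_{i+1} − x_{i+1}·y_i:
  6, 15, 28, 32, 0  ⇒  2A = 81, A = 40.5.
Then Σ (x_i + x_{i+1})·c_i = 96, so x̄ = 96 / (6·40.5) = 32/81.

32/81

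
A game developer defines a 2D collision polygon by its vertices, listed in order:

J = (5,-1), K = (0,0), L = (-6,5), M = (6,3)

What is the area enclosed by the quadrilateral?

34.5

Apply the shoelace (surveyor's) formula: 2A = Σ (x_i·y_{i+1} − x_{i+1}·y_i), indices taken mod 4.
J→K: (5)(0) − (0)(-1) = 0
K→L: (0)(5) − (-6)(0) = 0
L→M: (-6)(3) − (6)(5) = -48
M→J: (6)(-1) − (5)(3) = -21
Σ = -69
Area = |Σ|/2 = 34.5.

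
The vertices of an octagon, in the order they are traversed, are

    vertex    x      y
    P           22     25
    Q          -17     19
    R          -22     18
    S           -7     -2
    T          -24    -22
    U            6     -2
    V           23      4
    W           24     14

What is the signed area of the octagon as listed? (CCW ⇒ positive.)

Apply the shoelace (surveyor's) formula: 2A = Σ (x_i·y_{i+1} − x_{i+1}·y_i), indices taken mod 8.
Σ = (843) + (112) + (170) + (106) + (180) + (70) + (226) + (292) = 1999
Signed area = Σ/2 = 999.5 (positive ⇒ counter-clockwise traversal).

999.5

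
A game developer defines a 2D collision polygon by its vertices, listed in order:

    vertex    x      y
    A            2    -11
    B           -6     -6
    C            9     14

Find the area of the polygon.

117.5

A→B: (2)(-6) − (-6)(-11) = -78
B→C: (-6)(14) − (9)(-6) = -30
C→A: (9)(-11) − (2)(14) = -127
Σ = -235
Area = |Σ|/2 = 117.5.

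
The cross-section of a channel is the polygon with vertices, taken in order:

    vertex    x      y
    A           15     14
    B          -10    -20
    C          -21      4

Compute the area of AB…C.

487

Apply the surveyor's formula: 2A = Σ (x_i·y_{i+1} − x_{i+1}·y_i), indices taken mod 3.
Cross-terms: -160, -460, -354  ⇒  Σ = -974
Area = |Σ|/2 = 487.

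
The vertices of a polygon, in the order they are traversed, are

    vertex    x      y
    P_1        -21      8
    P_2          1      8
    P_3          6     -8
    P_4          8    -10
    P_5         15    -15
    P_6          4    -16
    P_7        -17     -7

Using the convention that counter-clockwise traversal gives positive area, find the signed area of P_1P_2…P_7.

-480.5

Σ = (-176) + (-56) + (4) + (30) + (-180) + (-300) + (-283) = -961
Signed area = Σ/2 = -480.5 (negative ⇒ clockwise traversal).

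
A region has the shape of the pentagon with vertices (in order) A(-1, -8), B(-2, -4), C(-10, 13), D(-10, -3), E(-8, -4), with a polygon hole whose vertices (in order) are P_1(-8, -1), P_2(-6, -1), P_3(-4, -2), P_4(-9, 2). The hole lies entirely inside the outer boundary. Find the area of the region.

Outer boundary:
A→B: (-1)(-4) − (-2)(-8) = -12
B→C: (-2)(13) − (-10)(-4) = -66
C→D: (-10)(-3) − (-10)(13) = 160
D→E: (-10)(-4) − (-8)(-3) = 16
E→A: (-8)(-8) − (-1)(-4) = 60
Σ = 158
Area = |Σ|/2 = 79.
Hole:
P_1→P_2: (-8)(-1) − (-6)(-1) = 2
P_2→P_3: (-6)(-2) − (-4)(-1) = 8
P_3→P_4: (-4)(2) − (-9)(-2) = -26
P_4→P_1: (-9)(-1) − (-8)(2) = 25
Σ = 9
Area = |Σ|/2 = 4.5.
Net area = 79 − 4.5 = 74.5.

74.5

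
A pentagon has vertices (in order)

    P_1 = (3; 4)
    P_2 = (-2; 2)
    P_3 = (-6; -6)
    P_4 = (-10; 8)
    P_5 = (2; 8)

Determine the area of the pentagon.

91

P_1→P_2: (3)(2) − (-2)(4) = 14
P_2→P_3: (-2)(-6) − (-6)(2) = 24
P_3→P_4: (-6)(8) − (-10)(-6) = -108
P_4→P_5: (-10)(8) − (2)(8) = -96
P_5→P_1: (2)(4) − (3)(8) = -16
Σ = -182
Area = |Σ|/2 = 91.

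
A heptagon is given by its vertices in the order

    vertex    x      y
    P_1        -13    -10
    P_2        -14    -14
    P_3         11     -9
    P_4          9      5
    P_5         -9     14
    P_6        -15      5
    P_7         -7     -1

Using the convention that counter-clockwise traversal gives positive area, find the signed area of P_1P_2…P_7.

450.5

Σ = (42) + (280) + (136) + (171) + (165) + (50) + (57) = 901
Signed area = Σ/2 = 450.5 (positive ⇒ counter-clockwise traversal).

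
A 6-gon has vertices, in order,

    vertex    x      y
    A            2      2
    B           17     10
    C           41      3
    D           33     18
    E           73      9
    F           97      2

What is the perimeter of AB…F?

220

|AB| = √((15)² + (8)²) = √289 = 17
|BC| = √((24)² + (-7)²) = √625 = 25
|CD| = √((-8)² + (15)²) = √289 = 17
|DE| = √((40)² + (-9)²) = √1681 = 41
|EF| = √((24)² + (-7)²) = √625 = 25
|FA| = √((-95)² + (0)²) = √9025 = 95
Perimeter = 17 + 25 + 17 + 41 + 25 + 95 = 220.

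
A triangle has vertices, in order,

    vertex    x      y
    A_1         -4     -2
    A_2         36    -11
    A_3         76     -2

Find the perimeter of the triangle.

|A_1A_2| = √((40)² + (-9)²) = √1681 = 41
|A_2A_3| = √((40)² + (9)²) = √1681 = 41
|A_3A_1| = √((-80)² + (0)²) = √6400 = 80
Perimeter = 41 + 41 + 80 = 162.

162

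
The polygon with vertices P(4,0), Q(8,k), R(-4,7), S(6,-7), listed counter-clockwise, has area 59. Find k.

6

The doubled signed area Σ (x_i y_{i+1} − x_{i+1} y_i) is linear in k.
With k=0 it equals 70; the coefficient of k is 8 (from the two edges through Q).
So 8·k + 70 = 2·59 = 118 ⇒ k = 6.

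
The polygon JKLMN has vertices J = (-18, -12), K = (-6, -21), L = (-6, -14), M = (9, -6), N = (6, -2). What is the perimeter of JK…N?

|JK| = √((12)² + (-9)²) = √225 = 15
|KL| = √((0)² + (7)²) = √49 = 7
|LM| = √((15)² + (8)²) = √289 = 17
|MN| = √((-3)² + (4)²) = √25 = 5
|NJ| = √((-24)² + (-10)²) = √676 = 26
Perimeter = 15 + 7 + 17 + 5 + 26 = 70.

70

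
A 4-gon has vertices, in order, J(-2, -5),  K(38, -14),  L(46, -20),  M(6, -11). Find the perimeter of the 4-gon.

|JK| = √((40)² + (-9)²) = √1681 = 41
|KL| = √((8)² + (-6)²) = √100 = 10
|LM| = √((-40)² + (9)²) = √1681 = 41
|MJ| = √((-8)² + (6)²) = √100 = 10
Perimeter = 41 + 10 + 41 + 10 = 102.

102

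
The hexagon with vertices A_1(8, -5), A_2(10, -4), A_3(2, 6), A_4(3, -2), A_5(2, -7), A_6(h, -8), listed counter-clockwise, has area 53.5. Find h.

The doubled signed area Σ (x_i y_{i+1} − x_{i+1} y_i) is linear in h.
With h=0 it equals 95; the coefficient of h is 2 (from the two edges through A_6).
So 2·h + 95 = 2·53.5 = 107 ⇒ h = 6.

6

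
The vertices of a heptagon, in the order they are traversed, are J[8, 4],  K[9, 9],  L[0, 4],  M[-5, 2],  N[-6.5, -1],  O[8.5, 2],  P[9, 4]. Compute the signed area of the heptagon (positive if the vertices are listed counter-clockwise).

62.75

Apply the shoelace (surveyor's) formula: 2A = Σ (x_i·y_{i+1} − x_{i+1}·y_i), indices taken mod 7.
Σ = (36) + (36) + (20) + (18) + (-4.5) + (16) + (4) = 125.5
Signed area = Σ/2 = 62.75 (positive ⇒ counter-clockwise traversal).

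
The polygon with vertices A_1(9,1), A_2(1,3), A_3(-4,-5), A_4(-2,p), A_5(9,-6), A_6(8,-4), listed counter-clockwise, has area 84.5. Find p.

Write out the shoelace sum; only the two edges meeting at A_4 involve p:
2·Area = [((-4)·p − (-2)·(-5)) + ((-2)·(-6) − 9·p)] + 89
       = -13·p + 91 = 169
⇒ p = -6.

-6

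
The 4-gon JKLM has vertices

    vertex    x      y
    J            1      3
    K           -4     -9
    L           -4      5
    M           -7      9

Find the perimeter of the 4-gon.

|JK| = √((-5)² + (-12)²) = √169 = 13
|KL| = √((0)² + (14)²) = √196 = 14
|LM| = √((-3)² + (4)²) = √25 = 5
|MJ| = √((8)² + (-6)²) = √100 = 10
Perimeter = 13 + 14 + 5 + 10 = 42.

42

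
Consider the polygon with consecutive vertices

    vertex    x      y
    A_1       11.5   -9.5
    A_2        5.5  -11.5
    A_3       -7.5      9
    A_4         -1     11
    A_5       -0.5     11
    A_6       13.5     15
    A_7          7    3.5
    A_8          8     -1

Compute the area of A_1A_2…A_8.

254.5

Apply Gauss's area formula: 2A = Σ (x_i·y_{i+1} − x_{i+1}·y_i), indices taken mod 8.
Σ = (-80) + (-36.75) + (-73.5) + (-5.5) + (-156) + (-57.75) + (-35) + (-64.5) = -509
Area = |Σ|/2 = 254.5.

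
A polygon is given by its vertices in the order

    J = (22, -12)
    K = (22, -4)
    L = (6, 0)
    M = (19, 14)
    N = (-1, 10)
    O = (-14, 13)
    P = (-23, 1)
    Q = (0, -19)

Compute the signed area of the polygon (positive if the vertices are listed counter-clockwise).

Apply the shoelace formula: 2A = Σ (x_i·y_{i+1} − x_{i+1}·y_i), indices taken mod 8.
Cross-terms: 176, 24, 84, 204, 127, 285, 437, 418  ⇒  Σ = 1755
Signed area = Σ/2 = 877.5 (positive ⇒ counter-clockwise traversal).

877.5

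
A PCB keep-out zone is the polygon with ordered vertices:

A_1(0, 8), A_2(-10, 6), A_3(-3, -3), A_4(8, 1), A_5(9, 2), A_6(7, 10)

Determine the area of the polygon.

Apply the shoelace formula: 2A = Σ (x_i·y_{i+1} − x_{i+1}·y_i), indices taken mod 6.
Σ = (80) + (48) + (21) + (7) + (76) + (56) = 288
Area = |Σ|/2 = 144.

144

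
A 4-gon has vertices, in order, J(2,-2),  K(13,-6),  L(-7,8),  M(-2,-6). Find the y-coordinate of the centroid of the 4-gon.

0

Apply Gauss's area formula. First the cross-terms c_i = x_i·y_{i+1} − x_{i+1}·y_i:
  14, 62, 58, 16  ⇒  2A = 150, A = 75.
Then Σ (y_i + y_{i+1})·c_i = 0, so ȳ = 0 / (6·75) = 0.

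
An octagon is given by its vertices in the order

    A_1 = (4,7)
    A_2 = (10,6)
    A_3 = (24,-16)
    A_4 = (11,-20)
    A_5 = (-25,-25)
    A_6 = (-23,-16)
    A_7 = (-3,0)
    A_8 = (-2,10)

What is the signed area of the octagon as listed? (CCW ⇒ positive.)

Cross-terms: -46, -304, -304, -775, -175, -48, -30, -54  ⇒  Σ = -1736
Signed area = Σ/2 = -868 (negative ⇒ clockwise traversal).

-868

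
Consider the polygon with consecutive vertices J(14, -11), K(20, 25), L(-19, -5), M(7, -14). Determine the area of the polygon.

682.5

J→K: (14)(25) − (20)(-11) = 570
K→L: (20)(-5) − (-19)(25) = 375
L→M: (-19)(-14) − (7)(-5) = 301
M→J: (7)(-11) − (14)(-14) = 119
Σ = 1365
Area = |Σ|/2 = 682.5.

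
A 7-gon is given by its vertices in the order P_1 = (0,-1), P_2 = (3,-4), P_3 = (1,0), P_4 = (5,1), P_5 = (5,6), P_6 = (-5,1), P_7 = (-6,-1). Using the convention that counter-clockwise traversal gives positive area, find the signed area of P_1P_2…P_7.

42.5

Apply Gauss's area formula: 2A = Σ (x_i·y_{i+1} − x_{i+1}·y_i), indices taken mod 7.
Cross-terms: 3, 4, 1, 25, 35, 11, 6  ⇒  Σ = 85
Signed area = Σ/2 = 42.5 (positive ⇒ counter-clockwise traversal).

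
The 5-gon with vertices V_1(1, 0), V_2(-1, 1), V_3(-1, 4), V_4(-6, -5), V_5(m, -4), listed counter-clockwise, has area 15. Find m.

-5

Write out the shoelace sum; only the two edges meeting at V_5 involve m:
2·Area = [((-6)·(-4) − m·(-5)) + (m·0 − 1·(-4))] + 27
       = 5·m + 55 = 30
⇒ m = -5.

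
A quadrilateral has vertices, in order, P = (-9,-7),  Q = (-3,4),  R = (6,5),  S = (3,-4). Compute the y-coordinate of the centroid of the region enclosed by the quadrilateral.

-17/24

Apply the surveyor's formula. First the cross-terms c_i = x_i·y_{i+1} − x_{i+1}·y_i:
  -57, -39, -39, -57  ⇒  2A = -192, A = -96.
Then Σ (y_i + y_{i+1})·c_i = 408, so ȳ = 408 / (6·(-96)) = -17/24.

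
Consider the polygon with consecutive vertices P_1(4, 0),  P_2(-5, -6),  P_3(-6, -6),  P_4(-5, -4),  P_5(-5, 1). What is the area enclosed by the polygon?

Σ = (-24) + (-6) + (-6) + (-25) + (-4) = -65
Area = |Σ|/2 = 32.5.

32.5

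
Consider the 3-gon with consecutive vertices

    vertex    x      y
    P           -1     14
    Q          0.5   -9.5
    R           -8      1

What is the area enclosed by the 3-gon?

P→Q: (-1)(-9.5) − (0.5)(14) = 2.5
Q→R: (0.5)(1) − (-8)(-9.5) = -75.5
R→P: (-8)(14) − (-1)(1) = -111
Σ = -184
Area = |Σ|/2 = 92.

92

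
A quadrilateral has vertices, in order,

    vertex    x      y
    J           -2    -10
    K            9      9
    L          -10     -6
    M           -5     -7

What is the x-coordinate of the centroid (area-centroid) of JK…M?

-16/23

Apply Gauss's area formula. First the cross-terms c_i = x_i·y_{i+1} − x_{i+1}·y_i:
  72, 36, 40, 36  ⇒  2A = 184, A = 92.
Then Σ (x_i + x_{i+1})·c_i = -384, so x̄ = -384 / (6·92) = -16/23.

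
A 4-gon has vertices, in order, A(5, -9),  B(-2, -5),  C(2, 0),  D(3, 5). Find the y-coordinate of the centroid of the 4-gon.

-3.6

Apply the shoelace formula. First the cross-terms c_i = x_i·y_{i+1} − x_{i+1}·y_i:
  -43, 10, 10, -52  ⇒  2A = -75, A = -37.5.
Then Σ (y_i + y_{i+1})·c_i = 810, so ȳ = 810 / (6·(-37.5)) = -3.6.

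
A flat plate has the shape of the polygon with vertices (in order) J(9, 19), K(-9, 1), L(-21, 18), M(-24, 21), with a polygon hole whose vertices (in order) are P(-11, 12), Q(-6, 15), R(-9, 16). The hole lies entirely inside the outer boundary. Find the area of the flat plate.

Outer boundary:
Σ = (180) + (-141) + (-9) + (-645) = -615
Area = |Σ|/2 = 307.5.
Hole:
P→Q: (-11)(15) − (-6)(12) = -93
Q→R: (-6)(16) − (-9)(15) = 39
R→P: (-9)(12) − (-11)(16) = 68
Σ = 14
Area = |Σ|/2 = 7.
Net area = 307.5 − 7 = 300.5.

300.5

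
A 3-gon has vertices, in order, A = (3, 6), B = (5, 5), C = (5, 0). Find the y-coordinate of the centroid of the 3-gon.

Apply the surveyor's formula. First the cross-terms c_i = x_i·y_{i+1} − x_{i+1}·y_i:
  -15, -25, 30  ⇒  2A = -10, A = -5.
Then Σ (y_i + y_{i+1})·c_i = -110, so ȳ = -110 / (6·(-5)) = 11/3.

11/3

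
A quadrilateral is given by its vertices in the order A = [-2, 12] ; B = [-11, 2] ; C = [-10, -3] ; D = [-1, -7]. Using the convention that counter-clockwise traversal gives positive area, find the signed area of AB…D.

111

Apply the surveyor's formula: 2A = Σ (x_i·y_{i+1} − x_{i+1}·y_i), indices taken mod 4.
Cross-terms: 128, 53, 67, -26  ⇒  Σ = 222
Signed area = Σ/2 = 111 (positive ⇒ counter-clockwise traversal).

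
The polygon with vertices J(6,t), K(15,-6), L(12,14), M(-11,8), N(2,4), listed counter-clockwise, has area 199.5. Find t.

1

Write out the shoelace sum; only the two edges meeting at J involve t:
2·Area = [(2·t − 6·4) + (6·(-6) − 15·t)] + 472
       = -13·t + 412 = 399
⇒ t = 1.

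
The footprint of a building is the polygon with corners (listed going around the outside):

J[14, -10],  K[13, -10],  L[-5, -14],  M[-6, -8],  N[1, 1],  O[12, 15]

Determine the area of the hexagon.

Apply the shoelace (surveyor's) formula: 2A = Σ (x_i·y_{i+1} − x_{i+1}·y_i), indices taken mod 6.
Cross-terms: -10, -232, -44, 2, 3, -330  ⇒  Σ = -611
Area = |Σ|/2 = 305.5.

305.5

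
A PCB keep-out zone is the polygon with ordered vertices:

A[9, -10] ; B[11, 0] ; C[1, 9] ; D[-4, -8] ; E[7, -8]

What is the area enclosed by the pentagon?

163.5

Apply the shoelace (surveyor's) formula: 2A = Σ (x_i·y_{i+1} − x_{i+1}·y_i), indices taken mod 5.
Σ = (110) + (99) + (28) + (88) + (2) = 327
Area = |Σ|/2 = 163.5.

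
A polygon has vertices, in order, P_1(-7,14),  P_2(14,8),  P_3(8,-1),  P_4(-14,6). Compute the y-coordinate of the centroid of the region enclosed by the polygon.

Apply Gauss's area formula. First the cross-terms c_i = x_i·y_{i+1} − x_{i+1}·y_i:
  -252, -78, 34, -154  ⇒  2A = -450, A = -225.
Then Σ (y_i + y_{i+1})·c_i = -9000, so ȳ = -9000 / (6·(-225)) = 20/3.

20/3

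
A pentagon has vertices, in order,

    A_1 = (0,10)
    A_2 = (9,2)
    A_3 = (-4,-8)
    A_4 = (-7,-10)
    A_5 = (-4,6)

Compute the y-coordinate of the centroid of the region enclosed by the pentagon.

Apply Gauss's area formula. First the cross-terms c_i = x_i·y_{i+1} − x_{i+1}·y_i:
  -90, -64, -16, -82, -40  ⇒  2A = -292, A = -146.
Then Σ (y_i + y_{i+1})·c_i = -720, so ȳ = -720 / (6·(-146)) = 60/73.

60/73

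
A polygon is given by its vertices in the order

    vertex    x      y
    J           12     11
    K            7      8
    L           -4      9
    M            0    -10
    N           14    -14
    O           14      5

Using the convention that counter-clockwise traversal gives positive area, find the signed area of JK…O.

Apply the surveyor's formula: 2A = Σ (x_i·y_{i+1} − x_{i+1}·y_i), indices taken mod 6.
Σ = (19) + (95) + (40) + (140) + (266) + (94) = 654
Signed area = Σ/2 = 327 (positive ⇒ counter-clockwise traversal).

327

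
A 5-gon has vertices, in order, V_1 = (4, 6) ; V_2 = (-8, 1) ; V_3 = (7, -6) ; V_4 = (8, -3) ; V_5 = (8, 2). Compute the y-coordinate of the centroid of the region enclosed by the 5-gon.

49/150

Apply the shoelace (surveyor's) formula. First the cross-terms c_i = x_i·y_{i+1} − x_{i+1}·y_i:
  52, 41, 27, 40, 40  ⇒  2A = 200, A = 100.
Then Σ (y_i + y_{i+1})·c_i = 196, so ȳ = 196 / (6·100) = 49/150.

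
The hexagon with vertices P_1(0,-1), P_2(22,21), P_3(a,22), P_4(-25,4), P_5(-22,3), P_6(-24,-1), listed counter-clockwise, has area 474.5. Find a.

The doubled signed area Σ (x_i y_{i+1} − x_{i+1} y_i) is linear in a.
With a=0 it equals 1187; the coefficient of a is -17 (from the two edges through P_3).
So -17·a + 1187 = 2·474.5 = 949 ⇒ a = 14.

14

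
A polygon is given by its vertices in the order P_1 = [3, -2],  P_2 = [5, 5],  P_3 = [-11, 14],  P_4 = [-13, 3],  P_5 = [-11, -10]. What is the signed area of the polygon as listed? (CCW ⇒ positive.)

257

Apply Gauss's area formula: 2A = Σ (x_i·y_{i+1} − x_{i+1}·y_i), indices taken mod 5.
Σ = (25) + (125) + (149) + (163) + (52) = 514
Signed area = Σ/2 = 257 (positive ⇒ counter-clockwise traversal).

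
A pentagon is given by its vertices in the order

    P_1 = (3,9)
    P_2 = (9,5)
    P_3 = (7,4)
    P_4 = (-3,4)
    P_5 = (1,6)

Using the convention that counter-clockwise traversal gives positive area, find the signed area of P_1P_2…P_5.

-28

P_1→P_2: (3)(5) − (9)(9) = -66
P_2→P_3: (9)(4) − (7)(5) = 1
P_3→P_4: (7)(4) − (-3)(4) = 40
P_4→P_5: (-3)(6) − (1)(4) = -22
P_5→P_1: (1)(9) − (3)(6) = -9
Σ = -56
Signed area = Σ/2 = -28 (negative ⇒ clockwise traversal).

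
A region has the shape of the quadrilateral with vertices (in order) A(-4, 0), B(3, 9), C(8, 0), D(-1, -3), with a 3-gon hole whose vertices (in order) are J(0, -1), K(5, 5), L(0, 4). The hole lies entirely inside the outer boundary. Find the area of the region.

Outer boundary:
Σ = (-36) + (-72) + (-24) + (-12) = -144
Area = |Σ|/2 = 72.
Hole:
Apply the shoelace (surveyor's) formula: 2A = Σ (x_i·y_{i+1} − x_{i+1}·y_i), indices taken mod 3.
Σ = (5) + (20) + (0) = 25
Area = |Σ|/2 = 12.5.
Net area = 72 − 12.5 = 59.5.

59.5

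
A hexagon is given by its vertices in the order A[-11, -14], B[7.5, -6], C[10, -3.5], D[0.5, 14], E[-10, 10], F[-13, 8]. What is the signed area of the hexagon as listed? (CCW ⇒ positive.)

Σ = (171) + (33.75) + (141.75) + (145) + (50) + (270) = 811.5
Signed area = Σ/2 = 405.75 (positive ⇒ counter-clockwise traversal).

405.75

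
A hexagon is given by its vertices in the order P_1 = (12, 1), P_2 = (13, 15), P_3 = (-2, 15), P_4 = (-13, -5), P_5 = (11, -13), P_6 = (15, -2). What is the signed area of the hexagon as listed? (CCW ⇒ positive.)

Apply the shoelace formula: 2A = Σ (x_i·y_{i+1} − x_{i+1}·y_i), indices taken mod 6.
Σ = (167) + (225) + (205) + (224) + (173) + (39) = 1033
Signed area = Σ/2 = 516.5 (positive ⇒ counter-clockwise traversal).

516.5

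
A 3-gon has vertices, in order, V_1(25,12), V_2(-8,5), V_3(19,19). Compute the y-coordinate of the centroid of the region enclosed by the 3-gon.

12

Apply Gauss's area formula. First the cross-terms c_i = x_i·y_{i+1} − x_{i+1}·y_i:
  221, -247, -247  ⇒  2A = -273, A = -136.5.
Then Σ (y_i + y_{i+1})·c_i = -9828, so ȳ = -9828 / (6·(-136.5)) = 12.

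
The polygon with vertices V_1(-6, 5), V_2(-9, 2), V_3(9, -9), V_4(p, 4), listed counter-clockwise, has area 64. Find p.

-2

Write out the shoelace sum; only the two edges meeting at V_4 involve p:
2·Area = [(9·4 − p·(-9)) + (p·5 − (-6)·4)] + 96
       = 14·p + 156 = 128
⇒ p = -2.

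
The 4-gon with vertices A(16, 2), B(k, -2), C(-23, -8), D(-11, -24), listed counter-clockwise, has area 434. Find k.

-12

The doubled signed area Σ (x_i y_{i+1} − x_{i+1} y_i) is linear in k.
With k=0 it equals 748; the coefficient of k is -10 (from the two edges through B).
So -10·k + 748 = 2·434 = 868 ⇒ k = -12.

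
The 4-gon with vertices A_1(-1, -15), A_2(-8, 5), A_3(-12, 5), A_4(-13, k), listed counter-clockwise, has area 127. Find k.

-9

The doubled signed area Σ (x_i y_{i+1} − x_{i+1} y_i) is linear in k.
With k=0 it equals 155; the coefficient of k is -11 (from the two edges through A_4).
So -11·k + 155 = 2·127 = 254 ⇒ k = -9.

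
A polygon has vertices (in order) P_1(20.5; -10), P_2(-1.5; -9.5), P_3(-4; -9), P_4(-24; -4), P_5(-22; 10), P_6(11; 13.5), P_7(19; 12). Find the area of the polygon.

Apply the shoelace (surveyor's) formula: 2A = Σ (x_i·y_{i+1} − x_{i+1}·y_i), indices taken mod 7.
Σ = (-209.75) + (-24.5) + (-200) + (-328) + (-407) + (-124.5) + (-436) = -1729.75
Area = |Σ|/2 = 864.875.

864.875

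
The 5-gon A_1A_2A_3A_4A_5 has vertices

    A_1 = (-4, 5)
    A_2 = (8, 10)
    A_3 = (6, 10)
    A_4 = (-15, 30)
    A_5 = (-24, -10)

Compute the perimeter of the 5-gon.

|A_1A_2| = √((12)² + (5)²) = √169 = 13
|A_2A_3| = √((-2)² + (0)²) = √4 = 2
|A_3A_4| = √((-21)² + (20)²) = √841 = 29
|A_4A_5| = √((-9)² + (-40)²) = √1681 = 41
|A_5A_1| = √((20)² + (15)²) = √625 = 25
Perimeter = 13 + 2 + 29 + 41 + 25 = 110.

110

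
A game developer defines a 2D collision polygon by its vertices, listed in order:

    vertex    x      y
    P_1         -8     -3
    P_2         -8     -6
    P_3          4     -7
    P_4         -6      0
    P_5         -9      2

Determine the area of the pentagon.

Apply the surveyor's formula: 2A = Σ (x_i·y_{i+1} − x_{i+1}·y_i), indices taken mod 5.
Cross-terms: 24, 80, -42, -12, 43  ⇒  Σ = 93
Area = |Σ|/2 = 46.5.

46.5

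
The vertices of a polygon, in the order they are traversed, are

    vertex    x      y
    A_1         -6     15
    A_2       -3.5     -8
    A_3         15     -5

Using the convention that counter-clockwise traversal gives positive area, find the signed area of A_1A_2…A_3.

216.5

Cross-terms: 100.5, 137.5, 195  ⇒  Σ = 433
Signed area = Σ/2 = 216.5 (positive ⇒ counter-clockwise traversal).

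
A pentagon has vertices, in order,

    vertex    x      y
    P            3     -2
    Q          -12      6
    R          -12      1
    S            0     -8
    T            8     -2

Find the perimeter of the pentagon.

52

|PQ| = √((-15)² + (8)²) = √289 = 17
|QR| = √((0)² + (-5)²) = √25 = 5
|RS| = √((12)² + (-9)²) = √225 = 15
|ST| = √((8)² + (6)²) = √100 = 10
|TP| = √((-5)² + (0)²) = √25 = 5
Perimeter = 17 + 5 + 15 + 10 + 5 = 52.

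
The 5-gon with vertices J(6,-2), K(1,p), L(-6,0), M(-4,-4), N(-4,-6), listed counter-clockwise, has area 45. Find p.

Write out the shoelace sum; only the two edges meeting at K involve p:
2·Area = [(6·p − 1·(-2)) + (1·0 − (-6)·p)] + 76
       = 12·p + 78 = 90
⇒ p = 1.

1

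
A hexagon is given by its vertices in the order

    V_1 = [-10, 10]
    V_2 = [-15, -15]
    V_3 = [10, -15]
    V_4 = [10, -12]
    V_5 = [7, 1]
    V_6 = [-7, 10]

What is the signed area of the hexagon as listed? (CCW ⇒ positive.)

453

Σ = (300) + (375) + (30) + (94) + (77) + (30) = 906
Signed area = Σ/2 = 453 (positive ⇒ counter-clockwise traversal).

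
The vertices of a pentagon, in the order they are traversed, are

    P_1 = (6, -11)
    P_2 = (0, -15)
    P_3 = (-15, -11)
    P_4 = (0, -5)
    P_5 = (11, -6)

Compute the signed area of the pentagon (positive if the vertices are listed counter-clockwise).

Σ = (-90) + (-225) + (75) + (55) + (-85) = -270
Signed area = Σ/2 = -135 (negative ⇒ clockwise traversal).

-135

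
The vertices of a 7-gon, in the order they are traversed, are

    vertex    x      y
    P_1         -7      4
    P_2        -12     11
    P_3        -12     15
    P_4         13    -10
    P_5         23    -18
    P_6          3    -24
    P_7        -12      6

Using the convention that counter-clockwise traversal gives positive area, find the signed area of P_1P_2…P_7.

Apply the surveyor's formula: 2A = Σ (x_i·y_{i+1} − x_{i+1}·y_i), indices taken mod 7.
Σ = (-29) + (-48) + (-75) + (-4) + (-498) + (-270) + (-6) = -930
Signed area = Σ/2 = -465 (negative ⇒ clockwise traversal).

-465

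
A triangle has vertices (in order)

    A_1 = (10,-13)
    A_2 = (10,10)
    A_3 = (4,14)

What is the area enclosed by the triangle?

Σ = (230) + (100) + (-192) = 138
Area = |Σ|/2 = 69.

69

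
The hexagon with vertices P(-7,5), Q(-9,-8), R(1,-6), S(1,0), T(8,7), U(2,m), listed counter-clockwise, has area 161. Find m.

Write out the shoelace sum; only the two edges meeting at U involve m:
2·Area = [(8·m − 2·7) + (2·5 − (-7)·m)] + 176
       = 15·m + 172 = 322
⇒ m = 10.

10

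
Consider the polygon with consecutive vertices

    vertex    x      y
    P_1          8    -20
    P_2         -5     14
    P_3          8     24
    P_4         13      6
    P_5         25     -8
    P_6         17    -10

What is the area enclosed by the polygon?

P_1→P_2: (8)(14) − (-5)(-20) = 12
P_2→P_3: (-5)(24) − (8)(14) = -232
P_3→P_4: (8)(6) − (13)(24) = -264
P_4→P_5: (13)(-8) − (25)(6) = -254
P_5→P_6: (25)(-10) − (17)(-8) = -114
P_6→P_1: (17)(-20) − (8)(-10) = -260
Σ = -1112
Area = |Σ|/2 = 556.

556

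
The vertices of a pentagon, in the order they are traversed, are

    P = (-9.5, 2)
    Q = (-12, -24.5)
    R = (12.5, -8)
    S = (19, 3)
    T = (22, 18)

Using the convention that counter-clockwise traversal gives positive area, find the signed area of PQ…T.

669.75

Σ = (256.75) + (402.25) + (189.5) + (276) + (215) = 1339.5
Signed area = Σ/2 = 669.75 (positive ⇒ counter-clockwise traversal).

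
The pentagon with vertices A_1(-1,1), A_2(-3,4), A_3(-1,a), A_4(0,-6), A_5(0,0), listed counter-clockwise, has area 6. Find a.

-1

Write out the shoelace sum; only the two edges meeting at A_3 involve a:
2·Area = [((-3)·a − (-1)·4) + ((-1)·(-6) − 0·a)] + -1
       = -3·a + 9 = 12
⇒ a = -1.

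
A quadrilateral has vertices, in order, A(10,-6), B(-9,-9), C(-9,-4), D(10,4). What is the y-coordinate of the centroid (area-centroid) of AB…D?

-31/9

Apply the shoelace (surveyor's) formula. First the cross-terms c_i = x_i·y_{i+1} − x_{i+1}·y_i:
  -144, -45, 4, -100  ⇒  2A = -285, A = -142.5.
Then Σ (y_i + y_{i+1})·c_i = 2945, so ȳ = 2945 / (6·(-142.5)) = -31/9.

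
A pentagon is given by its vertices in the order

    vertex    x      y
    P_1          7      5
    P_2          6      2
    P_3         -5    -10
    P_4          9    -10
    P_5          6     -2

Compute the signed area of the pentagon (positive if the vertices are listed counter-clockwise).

80

P_1→P_2: (7)(2) − (6)(5) = -16
P_2→P_3: (6)(-10) − (-5)(2) = -50
P_3→P_4: (-5)(-10) − (9)(-10) = 140
P_4→P_5: (9)(-2) − (6)(-10) = 42
P_5→P_1: (6)(5) − (7)(-2) = 44
Σ = 160
Signed area = Σ/2 = 80 (positive ⇒ counter-clockwise traversal).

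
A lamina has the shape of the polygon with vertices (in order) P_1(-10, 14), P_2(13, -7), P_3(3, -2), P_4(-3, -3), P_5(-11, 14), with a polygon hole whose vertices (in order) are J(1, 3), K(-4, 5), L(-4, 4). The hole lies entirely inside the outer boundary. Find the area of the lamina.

Outer boundary:
Apply the shoelace (surveyor's) formula: 2A = Σ (x_i·y_{i+1} − x_{i+1}·y_i), indices taken mod 5.
Cross-terms: -112, -5, -15, -75, -14  ⇒  Σ = -221
Area = |Σ|/2 = 110.5.
Hole:
Apply the shoelace formula: 2A = Σ (x_i·y_{i+1} − x_{i+1}·y_i), indices taken mod 3.
Σ = (17) + (4) + (-16) = 5
Area = |Σ|/2 = 2.5.
Net area = 110.5 − 2.5 = 108.

108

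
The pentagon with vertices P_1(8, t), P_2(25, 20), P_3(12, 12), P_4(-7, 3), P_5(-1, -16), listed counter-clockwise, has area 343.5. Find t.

The doubled signed area Σ (x_i y_{i+1} − x_{i+1} y_i) is linear in t.
With t=0 it equals 583; the coefficient of t is -26 (from the two edges through P_1).
So -26·t + 583 = 2·343.5 = 687 ⇒ t = -4.

-4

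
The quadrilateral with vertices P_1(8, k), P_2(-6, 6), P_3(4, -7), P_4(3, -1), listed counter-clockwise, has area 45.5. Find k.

0

The doubled signed area Σ (x_i y_{i+1} − x_{i+1} y_i) is linear in k.
With k=0 it equals 91; the coefficient of k is 9 (from the two edges through P_1).
So 9·k + 91 = 2·45.5 = 91 ⇒ k = 0.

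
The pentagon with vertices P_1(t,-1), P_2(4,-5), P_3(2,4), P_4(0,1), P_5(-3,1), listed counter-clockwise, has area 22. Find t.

Write out the shoelace sum; only the two edges meeting at P_1 involve t:
2·Area = [((-3)·(-1) − t·1) + (t·(-5) − 4·(-1))] + 31
       = -6·t + 38 = 44
⇒ t = -1.

-1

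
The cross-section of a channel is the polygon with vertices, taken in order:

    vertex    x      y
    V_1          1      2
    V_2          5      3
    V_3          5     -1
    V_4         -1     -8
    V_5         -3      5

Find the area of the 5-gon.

V_1→V_2: (1)(3) − (5)(2) = -7
V_2→V_3: (5)(-1) − (5)(3) = -20
V_3→V_4: (5)(-8) − (-1)(-1) = -41
V_4→V_5: (-1)(5) − (-3)(-8) = -29
V_5→V_1: (-3)(2) − (1)(5) = -11
Σ = -108
Area = |Σ|/2 = 54.

54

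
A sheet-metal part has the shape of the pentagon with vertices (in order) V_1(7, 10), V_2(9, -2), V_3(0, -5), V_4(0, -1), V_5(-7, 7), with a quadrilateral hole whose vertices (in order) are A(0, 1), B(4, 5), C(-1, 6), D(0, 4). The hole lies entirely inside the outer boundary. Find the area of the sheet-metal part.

Outer boundary:
Apply Gauss's area formula: 2A = Σ (x_i·y_{i+1} − x_{i+1}·y_i), indices taken mod 5.
V_1→V_2: (7)(-2) − (9)(10) = -104
V_2→V_3: (9)(-5) − (0)(-2) = -45
V_3→V_4: (0)(-1) − (0)(-5) = 0
V_4→V_5: (0)(7) − (-7)(-1) = -7
V_5→V_1: (-7)(10) − (7)(7) = -119
Σ = -275
Area = |Σ|/2 = 137.5.
Hole:
Cross-terms: -4, 29, -4, 0  ⇒  Σ = 21
Area = |Σ|/2 = 10.5.
Net area = 137.5 − 10.5 = 127.

127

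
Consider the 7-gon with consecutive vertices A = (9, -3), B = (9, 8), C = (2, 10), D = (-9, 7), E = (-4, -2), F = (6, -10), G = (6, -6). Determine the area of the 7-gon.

217.5

Apply the shoelace (surveyor's) formula: 2A = Σ (x_i·y_{i+1} − x_{i+1}·y_i), indices taken mod 7.
Σ = (99) + (74) + (104) + (46) + (52) + (24) + (36) = 435
Area = |Σ|/2 = 217.5.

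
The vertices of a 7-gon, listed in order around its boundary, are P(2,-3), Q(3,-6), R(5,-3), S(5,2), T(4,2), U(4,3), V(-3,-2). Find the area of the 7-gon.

Apply the surveyor's formula: 2A = Σ (x_i·y_{i+1} − x_{i+1}·y_i), indices taken mod 7.
Cross-terms: -3, 21, 25, 2, 4, 1, 13  ⇒  Σ = 63
Area = |Σ|/2 = 31.5.

31.5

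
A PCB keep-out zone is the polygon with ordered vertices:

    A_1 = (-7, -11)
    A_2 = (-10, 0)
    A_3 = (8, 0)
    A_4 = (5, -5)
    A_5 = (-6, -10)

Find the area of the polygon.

Apply Gauss's area formula: 2A = Σ (x_i·y_{i+1} − x_{i+1}·y_i), indices taken mod 5.
Σ = (-110) + (0) + (-40) + (-80) + (-4) = -234
Area = |Σ|/2 = 117.

117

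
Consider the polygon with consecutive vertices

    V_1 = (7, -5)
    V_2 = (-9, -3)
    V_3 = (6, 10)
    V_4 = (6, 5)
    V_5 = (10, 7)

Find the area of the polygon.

Apply the shoelace (surveyor's) formula: 2A = Σ (x_i·y_{i+1} − x_{i+1}·y_i), indices taken mod 5.
Cross-terms: -66, -72, -30, -8, -99  ⇒  Σ = -275
Area = |Σ|/2 = 137.5.

137.5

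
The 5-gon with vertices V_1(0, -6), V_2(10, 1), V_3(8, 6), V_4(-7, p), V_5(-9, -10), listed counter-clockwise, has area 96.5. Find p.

The doubled signed area Σ (x_i y_{i+1} − x_{i+1} y_i) is linear in p.
With p=0 it equals 278; the coefficient of p is 17 (from the two edges through V_4).
So 17·p + 278 = 2·96.5 = 193 ⇒ p = -5.

-5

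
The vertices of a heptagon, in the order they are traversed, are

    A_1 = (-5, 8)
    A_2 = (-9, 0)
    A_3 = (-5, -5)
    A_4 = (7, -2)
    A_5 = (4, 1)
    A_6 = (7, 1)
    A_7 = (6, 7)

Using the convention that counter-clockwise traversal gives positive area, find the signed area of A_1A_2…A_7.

Apply the shoelace formula: 2A = Σ (x_i·y_{i+1} − x_{i+1}·y_i), indices taken mod 7.
A_1→A_2: (-5)(0) − (-9)(8) = 72
A_2→A_3: (-9)(-5) − (-5)(0) = 45
A_3→A_4: (-5)(-2) − (7)(-5) = 45
A_4→A_5: (7)(1) − (4)(-2) = 15
A_5→A_6: (4)(1) − (7)(1) = -3
A_6→A_7: (7)(7) − (6)(1) = 43
A_7→A_1: (6)(8) − (-5)(7) = 83
Σ = 300
Signed area = Σ/2 = 150 (positive ⇒ counter-clockwise traversal).

150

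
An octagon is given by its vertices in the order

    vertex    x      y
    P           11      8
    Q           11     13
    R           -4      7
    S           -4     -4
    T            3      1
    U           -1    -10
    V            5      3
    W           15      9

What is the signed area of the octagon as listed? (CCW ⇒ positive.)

137.5

Apply the shoelace formula: 2A = Σ (x_i·y_{i+1} − x_{i+1}·y_i), indices taken mod 8.
Cross-terms: 55, 129, 44, 8, -29, 47, 0, 21  ⇒  Σ = 275
Signed area = Σ/2 = 137.5 (positive ⇒ counter-clockwise traversal).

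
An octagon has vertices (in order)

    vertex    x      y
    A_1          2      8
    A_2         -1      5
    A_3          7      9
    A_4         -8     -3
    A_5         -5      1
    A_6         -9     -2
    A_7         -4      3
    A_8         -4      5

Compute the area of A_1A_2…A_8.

32

Σ = (18) + (-44) + (51) + (-23) + (19) + (-35) + (-8) + (-42) = -64
Area = |Σ|/2 = 32.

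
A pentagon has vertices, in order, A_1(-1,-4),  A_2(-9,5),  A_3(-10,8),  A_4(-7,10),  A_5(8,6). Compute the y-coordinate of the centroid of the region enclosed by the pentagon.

347/85

Apply the shoelace formula. First the cross-terms c_i = x_i·y_{i+1} − x_{i+1}·y_i:
  -41, -22, -44, -122, -26  ⇒  2A = -255, A = -127.5.
Then Σ (y_i + y_{i+1})·c_i = -3123, so ȳ = -3123 / (6·(-127.5)) = 347/85.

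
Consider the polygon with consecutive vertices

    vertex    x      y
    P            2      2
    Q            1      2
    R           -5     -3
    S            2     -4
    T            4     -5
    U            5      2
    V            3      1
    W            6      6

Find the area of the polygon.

Apply the shoelace (surveyor's) formula: 2A = Σ (x_i·y_{i+1} − x_{i+1}·y_i), indices taken mod 8.
Cross-terms: 2, 7, 26, 6, 33, -1, 12, 0  ⇒  Σ = 85
Area = |Σ|/2 = 42.5.

42.5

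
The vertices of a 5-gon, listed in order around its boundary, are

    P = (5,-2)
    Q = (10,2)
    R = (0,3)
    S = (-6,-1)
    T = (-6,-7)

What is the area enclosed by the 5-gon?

Apply Gauss's area formula: 2A = Σ (x_i·y_{i+1} − x_{i+1}·y_i), indices taken mod 5.
P→Q: (5)(2) − (10)(-2) = 30
Q→R: (10)(3) − (0)(2) = 30
R→S: (0)(-1) − (-6)(3) = 18
S→T: (-6)(-7) − (-6)(-1) = 36
T→P: (-6)(-2) − (5)(-7) = 47
Σ = 161
Area = |Σ|/2 = 80.5.

80.5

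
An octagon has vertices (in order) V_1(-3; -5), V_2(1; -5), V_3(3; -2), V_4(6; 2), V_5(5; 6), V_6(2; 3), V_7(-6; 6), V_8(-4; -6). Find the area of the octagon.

86

Σ = (20) + (13) + (18) + (26) + (3) + (30) + (60) + (2) = 172
Area = |Σ|/2 = 86.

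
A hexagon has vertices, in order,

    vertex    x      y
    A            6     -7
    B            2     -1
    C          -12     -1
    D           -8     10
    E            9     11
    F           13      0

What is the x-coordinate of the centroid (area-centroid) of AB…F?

Apply Gauss's area formula. First the cross-terms c_i = x_i·y_{i+1} − x_{i+1}·y_i:
  8, -14, -128, -178, -143, -91  ⇒  2A = -546, A = -273.
Then Σ (x_i + x_{i+1})·c_i = -2289, so x̄ = -2289 / (6·(-273)) = 109/78.

109/78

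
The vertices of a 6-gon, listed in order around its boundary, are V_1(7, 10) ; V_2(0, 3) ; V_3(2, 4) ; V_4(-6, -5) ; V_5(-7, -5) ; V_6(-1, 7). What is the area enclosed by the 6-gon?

Apply the shoelace (surveyor's) formula: 2A = Σ (x_i·y_{i+1} − x_{i+1}·y_i), indices taken mod 6.
Σ = (21) + (-6) + (14) + (-5) + (-54) + (-59) = -89
Area = |Σ|/2 = 44.5.

44.5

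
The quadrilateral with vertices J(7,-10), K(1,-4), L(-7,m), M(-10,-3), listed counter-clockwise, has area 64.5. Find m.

3

The doubled signed area Σ (x_i y_{i+1} − x_{i+1} y_i) is linear in m.
With m=0 it equals 96; the coefficient of m is 11 (from the two edges through L).
So 11·m + 96 = 2·64.5 = 129 ⇒ m = 3.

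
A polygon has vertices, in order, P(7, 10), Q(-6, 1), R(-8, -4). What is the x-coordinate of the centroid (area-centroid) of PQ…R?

Apply the surveyor's formula. First the cross-terms c_i = x_i·y_{i+1} − x_{i+1}·y_i:
  67, 32, -52  ⇒  2A = 47, A = 23.5.
Then Σ (x_i + x_{i+1})·c_i = -329, so x̄ = -329 / (6·23.5) = -7/3.

-7/3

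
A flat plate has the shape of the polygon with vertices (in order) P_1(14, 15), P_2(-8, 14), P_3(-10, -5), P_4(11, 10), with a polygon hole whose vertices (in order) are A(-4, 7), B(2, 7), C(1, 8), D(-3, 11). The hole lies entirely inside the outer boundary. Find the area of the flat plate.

225.5

Outer boundary:
Apply Gauss's area formula: 2A = Σ (x_i·y_{i+1} − x_{i+1}·y_i), indices taken mod 4.
Σ = (316) + (180) + (-45) + (25) = 476
Area = |Σ|/2 = 238.
Hole:
Σ = (-42) + (9) + (35) + (23) = 25
Area = |Σ|/2 = 12.5.
Net area = 238 − 12.5 = 225.5.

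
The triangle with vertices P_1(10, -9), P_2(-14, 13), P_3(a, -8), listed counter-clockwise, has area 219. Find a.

The doubled signed area Σ (x_i y_{i+1} − x_{i+1} y_i) is linear in a.
With a=0 it equals 196; the coefficient of a is -22 (from the two edges through P_3).
So -22·a + 196 = 2·219 = 438 ⇒ a = -11.

-11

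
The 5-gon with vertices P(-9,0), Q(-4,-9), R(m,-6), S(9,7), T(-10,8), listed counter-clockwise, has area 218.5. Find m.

4

Write out the shoelace sum; only the two edges meeting at R involve m:
2·Area = [((-4)·(-6) − m·(-9)) + (m·7 − 9·(-6))] + 295
       = 16·m + 373 = 437
⇒ m = 4.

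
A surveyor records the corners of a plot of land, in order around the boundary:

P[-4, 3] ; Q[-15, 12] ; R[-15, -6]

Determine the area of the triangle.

Σ = (-3) + (270) + (-69) = 198
Area = |Σ|/2 = 99.

99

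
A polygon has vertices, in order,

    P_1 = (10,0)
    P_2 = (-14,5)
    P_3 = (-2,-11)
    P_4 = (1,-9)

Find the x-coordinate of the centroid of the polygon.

-69/37

Apply Gauss's area formula. First the cross-terms c_i = x_i·y_{i+1} − x_{i+1}·y_i:
  50, 164, 29, 90  ⇒  2A = 333, A = 166.5.
Then Σ (x_i + x_{i+1})·c_i = -1863, so x̄ = -1863 / (6·166.5) = -69/37.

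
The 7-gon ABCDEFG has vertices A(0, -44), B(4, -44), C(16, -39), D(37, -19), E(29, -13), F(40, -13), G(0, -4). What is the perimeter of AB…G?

|AB| = √((4)² + (0)²) = √16 = 4
|BC| = √((12)² + (5)²) = √169 = 13
|CD| = √((21)² + (20)²) = √841 = 29
|DE| = √((-8)² + (6)²) = √100 = 10
|EF| = √((11)² + (0)²) = √121 = 11
|FG| = √((-40)² + (9)²) = √1681 = 41
|GA| = √((0)² + (-40)²) = √1600 = 40
Perimeter = 4 + 13 + 29 + 10 + 11 + 41 + 40 = 148.

148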